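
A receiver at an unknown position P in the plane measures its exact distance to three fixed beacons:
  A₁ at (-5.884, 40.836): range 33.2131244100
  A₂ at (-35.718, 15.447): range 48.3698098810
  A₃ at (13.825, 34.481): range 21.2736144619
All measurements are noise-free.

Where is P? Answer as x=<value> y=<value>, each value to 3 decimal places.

x=12.602 y=13.243

eq1: (x + 5.884)² + (y − 40.836)² = 33.2131244100²
eq2: (x + 35.718)² + (y − 15.447)² = 48.3698098810²
eq3: (x − 13.825)² + (y − 34.481)² = 21.2736144619²
eq2−eq3, eq2−eq1 (x²,y² cancel):
  99.086·x + 38.068·y = 1752.756489
  59.668·x + 50.778·y = 1424.341894
det = 99.086·50.778 − 38.068·59.668 = 2759.947484
x = (1752.756489·50.778 − 38.068·1424.341894) / 2759.947484 = 12.601552
y = (99.086·1424.341894 − 1752.756489·59.668) / 2759.947484 = 13.242595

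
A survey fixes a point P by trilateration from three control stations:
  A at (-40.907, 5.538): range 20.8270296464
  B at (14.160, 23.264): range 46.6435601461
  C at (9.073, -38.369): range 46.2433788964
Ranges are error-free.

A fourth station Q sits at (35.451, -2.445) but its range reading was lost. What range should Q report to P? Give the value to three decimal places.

58.451

eq1: (x + 40.907)² + (y − 5.538)² = 20.8270296464²
eq2: (x − 14.160)² + (y − 23.264)² = 46.6435601461²
eq3: (x − 9.073)² + (y + 38.369)² = 46.2433788964²
eq1−eq3, eq1−eq2 (x²,y² cancel):
  99.960·x − 87.814·y = -1854.237531
  110.134·x + 35.452·y = -2704.189336
det = 99.960·35.452 − -87.814·110.134 = 13215.088996
x = (-1854.237531·35.452 − -87.814·-2704.189336) / 13215.088996 = -22.943630
y = (99.960·-2704.189336 − -1854.237531·110.134) / 13215.088996 = -5.001568
|P − Q| = √((-22.943630 − 35.451)² + (-5.001568 − -2.445)²) = 58.450568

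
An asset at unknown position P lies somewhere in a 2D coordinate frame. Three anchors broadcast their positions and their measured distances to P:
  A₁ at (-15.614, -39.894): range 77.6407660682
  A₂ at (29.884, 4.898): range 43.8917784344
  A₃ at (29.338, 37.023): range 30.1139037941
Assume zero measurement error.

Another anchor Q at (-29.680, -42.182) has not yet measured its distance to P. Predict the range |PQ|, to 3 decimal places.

83.651

eq1: (x + 15.614)² + (y + 39.894)² = 77.6407660682²
eq2: (x − 29.884)² + (y − 4.898)² = 43.8917784344²
eq3: (x − 29.338)² + (y − 37.023)² = 30.1139037941²
eq1−eq2, eq1−eq3 (x²,y² cancel):
  90.996·x + 89.584·y = 3183.315970
  89.904·x + 153.834·y = 5517.333895
det = 90.996·153.834 − 89.584·89.904 = 5944.318728
x = (3183.315970·153.834 − 89.584·5517.333895) / 5944.318728 = -0.767558
y = (90.996·5517.333895 − 3183.315970·89.904) / 5944.318728 = 36.314082
|P − Q| = √((-0.767558 − -29.680)² + (36.314082 − -42.182)²) = 83.651444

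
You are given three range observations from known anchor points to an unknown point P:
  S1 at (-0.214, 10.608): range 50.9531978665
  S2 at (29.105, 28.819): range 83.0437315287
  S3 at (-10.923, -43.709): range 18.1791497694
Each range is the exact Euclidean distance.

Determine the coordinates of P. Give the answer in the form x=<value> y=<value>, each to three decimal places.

eq1: (x + 0.214)² + (y − 10.608)² = 50.9531978665²
eq2: (x − 29.105)² + (y − 28.819)² = 83.0437315287²
eq3: (x + 10.923)² + (y + 43.709)² = 18.1791497694²
eq1−eq2, eq1−eq3 (x²,y² cancel):
  58.638·x + 36.422·y = -2734.972647
  -21.418·x − 108.634·y = 4182.960036
det = 58.638·-108.634 − 36.422·-21.418 = -5589.994096
x = (-2734.972647·-108.634 − 36.422·4182.960036) / -5589.994096 = -25.896136
y = (58.638·4182.960036 − -2734.972647·-21.418) / -5589.994096 = -33.399457

x=-25.896 y=-33.399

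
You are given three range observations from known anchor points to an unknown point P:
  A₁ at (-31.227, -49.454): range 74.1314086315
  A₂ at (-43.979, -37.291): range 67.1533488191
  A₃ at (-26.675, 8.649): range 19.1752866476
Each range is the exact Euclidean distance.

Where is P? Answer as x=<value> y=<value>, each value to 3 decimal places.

eq1: (x + 31.227)² + (y + 49.454)² = 74.1314086315²
eq2: (x + 43.979)² + (y + 37.291)² = 67.1533488191²
eq3: (x + 26.675)² + (y − 8.649)² = 19.1752866476²
eq3−eq2, eq3−eq1 (x²,y² cancel):
  -34.608·x − 91.880·y = -1603.470344
  -9.104·x − 116.206·y = -2493.311309
det = -34.608·-116.206 − -91.880·-9.104 = 3185.181728
x = (-1603.470344·-116.206 − -91.880·-2493.311309) / 3185.181728 = -13.422333
y = (-34.608·-2493.311309 − -1603.470344·-9.104) / 3185.181728 = 22.507514

x=-13.422 y=22.508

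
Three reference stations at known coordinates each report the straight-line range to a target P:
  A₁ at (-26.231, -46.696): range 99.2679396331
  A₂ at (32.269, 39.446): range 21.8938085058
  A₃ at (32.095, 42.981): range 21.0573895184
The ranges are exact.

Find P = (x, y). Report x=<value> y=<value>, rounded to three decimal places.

eq1: (x + 26.231)² + (y + 46.696)² = 99.2679396331²
eq2: (x − 32.269)² + (y − 39.446)² = 21.8938085058²
eq3: (x − 32.095)² + (y − 42.981)² = 21.0573895184²
eq1−eq3, eq1−eq2 (x²,y² cancel):
  116.652·x + 179.354·y = 9419.583795
  117.000·x + 172.284·y = 9103.478488
det = 116.652·172.284 − 179.354·117.000 = -887.144832
x = (9419.583795·172.284 − 179.354·9103.478488) / -887.144832 = 11.161319
y = (116.652·9103.478488 − 9419.583795·117.000) / -887.144832 = 45.260176

x=11.161 y=45.260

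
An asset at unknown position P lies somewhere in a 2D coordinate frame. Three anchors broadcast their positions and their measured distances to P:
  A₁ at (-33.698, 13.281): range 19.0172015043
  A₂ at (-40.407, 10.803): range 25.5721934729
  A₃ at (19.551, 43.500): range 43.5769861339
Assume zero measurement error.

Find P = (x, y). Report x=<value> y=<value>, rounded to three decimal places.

eq1: (x + 33.698)² + (y − 13.281)² = 19.0172015043²
eq2: (x + 40.407)² + (y − 10.803)² = 25.5721934729²
eq3: (x − 19.551)² + (y − 43.500)² = 43.5769861339²
eq1−eq3, eq1−eq2 (x²,y² cancel):
  106.498·x + 60.438·y = -574.748331
  -13.418·x − 4.956·y = 145.207167
det = 106.498·-4.956 − 60.438·-13.418 = 283.152996
x = (-574.748331·-4.956 − 60.438·145.207167) / 283.152996 = -20.934188
y = (106.498·145.207167 − -574.748331·-13.418) / 283.152996 = 27.378484

x=-20.934 y=27.378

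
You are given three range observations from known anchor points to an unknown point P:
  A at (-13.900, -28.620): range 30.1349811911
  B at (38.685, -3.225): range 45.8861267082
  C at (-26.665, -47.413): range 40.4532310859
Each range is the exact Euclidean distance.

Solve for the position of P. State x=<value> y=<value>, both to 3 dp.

eq1: (x + 13.900)² + (y + 28.620)² = 30.1349811911²
eq2: (x − 38.685)² + (y + 3.225)² = 45.8861267082²
eq3: (x + 26.665)² + (y + 47.413)² = 40.4532310859²
eq2−eq1, eq2−eq3 (x²,y² cancel):
  -105.170·x − 50.790·y = 702.804083
  -130.700·x − 88.376·y = 1921.157663
det = -105.170·-88.376 − -50.790·-130.700 = 2656.250920
x = (702.804083·-88.376 − -50.790·1921.157663) / 2656.250920 = 13.351368
y = (-105.170·1921.157663 − 702.804083·-130.700) / 2656.250920 = -41.483904

x=13.351 y=-41.484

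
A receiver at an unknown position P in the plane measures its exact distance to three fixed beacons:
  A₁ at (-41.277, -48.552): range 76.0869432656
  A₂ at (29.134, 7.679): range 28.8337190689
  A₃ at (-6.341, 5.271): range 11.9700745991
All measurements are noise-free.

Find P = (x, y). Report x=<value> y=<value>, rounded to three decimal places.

x=1.146 y=14.611

eq1: (x + 41.277)² + (y + 48.552)² = 76.0869432656²
eq2: (x − 29.134)² + (y − 7.679)² = 28.8337190689²
eq3: (x + 6.341)² + (y − 5.271)² = 11.9700745991²
eq3−eq1, eq3−eq2 (x²,y² cancel):
  -69.872·x − 107.646·y = -1652.844539
  70.950·x + 4.816·y = 151.664606
det = -69.872·4.816 − -107.646·70.950 = 7300.980148
x = (-1652.844539·4.816 − -107.646·151.664606) / 7300.980148 = 1.145872
y = (-69.872·151.664606 − -1652.844539·70.950) / 7300.980148 = 14.610670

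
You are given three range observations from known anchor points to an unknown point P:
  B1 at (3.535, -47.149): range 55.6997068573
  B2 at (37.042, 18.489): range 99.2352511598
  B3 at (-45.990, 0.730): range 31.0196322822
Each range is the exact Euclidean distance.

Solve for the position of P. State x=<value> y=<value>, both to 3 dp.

eq1: (x − 3.535)² + (y + 47.149)² = 55.6997068573²
eq2: (x − 37.042)² + (y − 18.489)² = 99.2352511598²
eq3: (x + 45.990)² + (y − 0.730)² = 31.0196322822²
eq2−eq1, eq2−eq3 (x²,y² cancel):
  -67.014·x − 131.276·y = 7266.749270
  -166.064·x − 35.518·y = 9287.077601
det = -67.014·-35.518 − -131.276·-166.064 = -19420.014412
x = (7266.749270·-35.518 − -131.276·9287.077601) / -19420.014412 = -49.488635
y = (-67.014·9287.077601 − 7266.749270·-166.064) / -19420.014412 = -30.091699

x=-49.489 y=-30.092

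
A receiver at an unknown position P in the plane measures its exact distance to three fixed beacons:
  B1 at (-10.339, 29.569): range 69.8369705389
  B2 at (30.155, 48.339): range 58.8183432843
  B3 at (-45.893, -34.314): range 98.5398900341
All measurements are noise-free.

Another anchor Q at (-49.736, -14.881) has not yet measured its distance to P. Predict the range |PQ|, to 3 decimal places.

eq1: (x + 10.339)² + (y − 29.569)² = 69.8369705389²
eq2: (x − 30.155)² + (y − 48.339)² = 58.8183432843²
eq3: (x + 45.893)² + (y + 34.314)² = 98.5398900341²
eq2−eq3, eq2−eq1 (x²,y² cancel):
  -152.096·x − 165.306·y = -6212.877322
  -80.988·x − 37.540·y = -3682.367211
det = -152.096·-37.540 − -165.306·-80.988 = -7678.118488
x = (-6212.877322·-37.540 − -165.306·-3682.367211) / -7678.118488 = 48.903384
y = (-152.096·-3682.367211 − -6212.877322·-80.988) / -7678.118488 = -7.411297
|P − Q| = √((48.903384 − -49.736)² + (-7.411297 − -14.881)²) = 98.921811

98.922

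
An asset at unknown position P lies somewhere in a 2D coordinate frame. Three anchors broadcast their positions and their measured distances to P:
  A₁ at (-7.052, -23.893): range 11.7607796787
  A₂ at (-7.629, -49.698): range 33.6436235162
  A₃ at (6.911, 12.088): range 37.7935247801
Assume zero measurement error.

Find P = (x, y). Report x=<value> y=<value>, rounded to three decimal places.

x=-16.813 y=-17.332

eq1: (x + 7.052)² + (y + 23.893)² = 11.7607796787²
eq2: (x + 7.629)² + (y + 49.698)² = 33.6436235162²
eq3: (x − 6.911)² + (y − 12.088)² = 37.7935247801²
eq3−eq2, eq3−eq1 (x²,y² cancel):
  -29.080·x − 123.572·y = 2630.668292
  -27.926·x − 71.962·y = 1716.759065
det = -29.080·-71.962 − -123.572·-27.926 = -1358.216712
x = (2630.668292·-71.962 − -123.572·1716.759065) / -1358.216712 = -16.812633
y = (-29.080·1716.759065 − 2630.668292·-27.926) / -1358.216712 = -17.332057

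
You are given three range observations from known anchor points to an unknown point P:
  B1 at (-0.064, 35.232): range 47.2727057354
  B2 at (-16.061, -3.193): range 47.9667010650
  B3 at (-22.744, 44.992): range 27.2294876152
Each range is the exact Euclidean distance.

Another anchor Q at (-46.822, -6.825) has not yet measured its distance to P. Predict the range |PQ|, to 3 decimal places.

eq1: (x + 0.064)² + (y − 35.232)² = 47.2727057354²
eq2: (x + 16.061)² + (y + 3.193)² = 47.9667010650²
eq3: (x + 22.744)² + (y − 44.992)² = 27.2294876152²
eq2−eq3, eq2−eq1 (x²,y² cancel):
  -13.366·x + 96.370·y = 3832.778045
  31.994·x + 76.850·y = 1039.242654
det = -13.366·76.850 − 96.370·31.994 = -4110.438880
x = (3832.778045·76.850 − 96.370·1039.242654) / -4110.438880 = -47.293533
y = (-13.366·1039.242654 − 3832.778045·31.994) / -4110.438880 = 33.212127
|P − Q| = √((-47.293533 − -46.822)² + (33.212127 − -6.825)²) = 40.039904

40.040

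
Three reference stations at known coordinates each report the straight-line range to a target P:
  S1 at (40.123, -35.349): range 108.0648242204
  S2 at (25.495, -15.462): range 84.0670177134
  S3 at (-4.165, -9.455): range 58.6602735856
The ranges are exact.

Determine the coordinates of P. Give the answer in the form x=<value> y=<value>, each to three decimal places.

eq1: (x − 40.123)² + (y + 35.349)² = 108.0648242204²
eq2: (x − 25.495)² + (y + 15.462)² = 84.0670177134²
eq3: (x + 4.165)² + (y + 9.455)² = 58.6602735856²
eq1−eq3, eq1−eq2 (x²,y² cancel):
  -88.576·x + 51.788·y = 5484.315857
  -29.256·x + 39.774·y = 2640.404306
det = -88.576·39.774 − 51.788·-29.256 = -2007.912096
x = (5484.315857·39.774 − 51.788·2640.404306) / -2007.912096 = -40.535600
y = (-88.576·2640.404306 − 5484.315857·-29.256) / -2007.912096 = 36.568985

x=-40.536 y=36.569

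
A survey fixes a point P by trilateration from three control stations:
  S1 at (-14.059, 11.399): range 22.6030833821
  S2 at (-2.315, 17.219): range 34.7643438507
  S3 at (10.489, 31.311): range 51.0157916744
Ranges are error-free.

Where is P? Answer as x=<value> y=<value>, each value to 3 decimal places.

x=-36.658 y=11.824

eq1: (x + 14.059)² + (y − 11.399)² = 22.6030833821²
eq2: (x + 2.315)² + (y − 17.219)² = 34.7643438507²
eq3: (x − 10.489)² + (y − 31.311)² = 51.0157916744²
eq1−eq3, eq1−eq2 (x²,y² cancel):
  49.096·x + 39.824·y = -1328.906462
  23.488·x + 11.640·y = -723.399721
det = 49.096·11.640 − 39.824·23.488 = -363.908672
x = (-1328.906462·11.640 − 39.824·-723.399721) / -363.908672 = -36.658097
y = (49.096·-723.399721 − -1328.906462·23.488) / -363.908672 = 11.823510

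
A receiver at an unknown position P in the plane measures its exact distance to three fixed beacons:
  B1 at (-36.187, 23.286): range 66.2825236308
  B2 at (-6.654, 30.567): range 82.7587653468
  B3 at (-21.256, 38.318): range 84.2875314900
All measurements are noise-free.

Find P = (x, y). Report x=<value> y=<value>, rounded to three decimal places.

x=-45.934 y=-42.276

eq1: (x + 36.187)² + (y − 23.286)² = 66.2825236308²
eq2: (x + 6.654)² + (y − 30.567)² = 82.7587653468²
eq3: (x + 21.256)² + (y − 38.318)² = 84.2875314900²
eq1−eq2, eq1−eq3 (x²,y² cancel):
  59.066·x + 14.562·y = -3328.759863
  29.862·x + 30.064·y = -2642.665131
det = 59.066·30.064 − 14.562·29.862 = 1340.909780
x = (-3328.759863·30.064 − 14.562·-2642.665131) / 1340.909780 = -45.933998
y = (59.066·-2642.665131 − -3328.759863·29.862) / 1340.909780 = -42.275948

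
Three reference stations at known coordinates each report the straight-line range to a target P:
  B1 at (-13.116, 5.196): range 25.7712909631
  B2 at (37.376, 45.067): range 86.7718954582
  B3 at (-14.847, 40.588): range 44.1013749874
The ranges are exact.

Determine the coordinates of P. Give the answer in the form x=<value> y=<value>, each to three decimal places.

eq1: (x + 13.116)² + (y − 5.196)² = 25.7712909631²
eq2: (x − 37.376)² + (y − 45.067)² = 86.7718954582²
eq3: (x + 14.847)² + (y − 40.588)² = 44.1013749874²
eq1−eq2, eq1−eq3 (x²,y² cancel):
  100.984·x + 79.742·y = -3636.230411
  -3.462·x + 70.784·y = 388.019443
det = 100.984·70.784 − 79.742·-3.462 = 7424.118260
x = (-3636.230411·70.784 − 79.742·388.019443) / 7424.118260 = -38.836717
y = (100.984·388.019443 − -3636.230411·-3.462) / 7424.118260 = 3.582261

x=-38.837 y=3.582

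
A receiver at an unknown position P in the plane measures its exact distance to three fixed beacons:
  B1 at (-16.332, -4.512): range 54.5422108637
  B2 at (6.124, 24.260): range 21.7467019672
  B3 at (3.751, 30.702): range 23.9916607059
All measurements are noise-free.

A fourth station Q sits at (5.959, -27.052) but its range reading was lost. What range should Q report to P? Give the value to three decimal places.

59.002

eq1: (x + 16.332)² + (y + 4.512)² = 54.5422108637²
eq2: (x − 6.124)² + (y − 24.260)² = 21.7467019672²
eq3: (x − 3.751)² + (y − 30.702)² = 23.9916607059²
eq1−eq3, eq1−eq2 (x²,y² cancel):
  40.166·x + 70.428·y = 3068.843419
  44.912·x + 57.544·y = 2840.892327
det = 40.166·57.544 − 70.428·44.912 = -851.750032
x = (3068.843419·57.544 − 70.428·2840.892327) / -851.750032 = 27.572455
y = (40.166·2840.892327 − 3068.843419·44.912) / -851.750032 = 27.849267
|P − Q| = √((27.572455 − 5.959)² + (27.849267 − -27.052)²) = 59.002463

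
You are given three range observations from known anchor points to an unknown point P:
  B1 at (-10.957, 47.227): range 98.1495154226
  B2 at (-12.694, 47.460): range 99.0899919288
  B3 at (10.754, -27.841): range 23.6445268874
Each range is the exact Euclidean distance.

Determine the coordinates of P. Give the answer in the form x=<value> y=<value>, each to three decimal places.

x=29.564 y=-42.168

eq1: (x + 10.957)² + (y − 47.227)² = 98.1495154226²
eq2: (x + 12.694)² + (y − 47.460)² = 99.0899919288²
eq3: (x − 10.754)² + (y + 27.841)² = 23.6445268874²
eq1−eq2, eq1−eq3 (x²,y² cancel):
  -3.474·x + 0.466·y = -122.355265
  43.422·x − 150.136·y = 7614.588145
det = -3.474·-150.136 − 0.466·43.422 = 501.337812
x = (-122.355265·-150.136 − 0.466·7614.588145) / 501.337812 = 29.563962
y = (-3.474·7614.588145 − -122.355265·43.422) / 501.337812 = -42.167513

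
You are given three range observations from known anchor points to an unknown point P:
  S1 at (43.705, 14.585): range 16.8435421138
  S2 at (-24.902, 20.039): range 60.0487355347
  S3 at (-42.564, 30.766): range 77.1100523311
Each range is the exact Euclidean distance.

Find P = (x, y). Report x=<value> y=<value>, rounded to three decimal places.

eq1: (x − 43.705)² + (y − 14.585)² = 16.8435421138²
eq2: (x + 24.902)² + (y − 20.039)² = 60.0487355347²
eq3: (x + 42.564)² + (y − 30.766)² = 77.1100523311²
eq1−eq3, eq1−eq2 (x²,y² cancel):
  -172.538·x + 32.362·y = -5026.863658
  -137.214·x + 10.908·y = -4423.323853
det = -172.538·10.908 − 32.362·-137.214 = 2558.474964
x = (-5026.863658·10.908 − 32.362·-4423.323853) / 2558.474964 = 34.518445
y = (-172.538·-4423.323853 − -5026.863658·-137.214) / 2558.474964 = 28.702794

x=34.518 y=28.703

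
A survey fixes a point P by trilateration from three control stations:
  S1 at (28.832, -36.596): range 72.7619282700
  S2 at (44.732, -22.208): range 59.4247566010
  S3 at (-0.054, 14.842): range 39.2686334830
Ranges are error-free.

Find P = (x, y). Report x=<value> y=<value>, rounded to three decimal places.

x=32.997 y=36.047

eq1: (x − 28.832)² + (y + 36.596)² = 72.7619282700²
eq2: (x − 44.732)² + (y + 22.208)² = 59.4247566010²
eq3: (x + 0.054)² + (y − 14.842)² = 39.2686334830²
eq2−eq3, eq2−eq1 (x²,y² cancel):
  -89.572·x + 74.100·y = -284.583087
  -31.800·x − 28.776·y = -2086.592156
det = -89.572·-28.776 − 74.100·-31.800 = 4933.903872
x = (-284.583087·-28.776 − 74.100·-2086.592156) / 4933.903872 = 32.997327
y = (-89.572·-2086.592156 − -284.583087·-31.800) / 4933.903872 = 36.046606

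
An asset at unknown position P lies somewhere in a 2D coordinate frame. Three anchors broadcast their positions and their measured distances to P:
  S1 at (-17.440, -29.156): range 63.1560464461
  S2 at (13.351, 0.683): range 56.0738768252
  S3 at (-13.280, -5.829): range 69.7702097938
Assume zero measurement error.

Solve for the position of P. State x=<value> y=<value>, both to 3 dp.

eq1: (x + 17.440)² + (y + 29.156)² = 63.1560464461²
eq2: (x − 13.351)² + (y − 0.683)² = 56.0738768252²
eq3: (x + 13.280)² + (y + 5.829)² = 69.7702097938²
eq1−eq2, eq1−eq3 (x²,y² cancel):
  61.582·x + 59.678·y = -131.103706
  8.320·x + 46.654·y = -1823.086267
det = 61.582·46.654 − 59.678·8.320 = 2376.525668
x = (-131.103706·46.654 − 59.678·-1823.086267) / 2376.525668 = 43.206615
y = (61.582·-1823.086267 − -131.103706·8.320) / 2376.525668 = -46.781954

x=43.207 y=-46.782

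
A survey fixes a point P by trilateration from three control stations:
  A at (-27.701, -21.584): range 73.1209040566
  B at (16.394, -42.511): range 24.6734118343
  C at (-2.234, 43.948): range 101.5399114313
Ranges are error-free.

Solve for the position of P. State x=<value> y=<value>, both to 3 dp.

eq1: (x + 27.701)² + (y + 21.584)² = 73.1209040566²
eq2: (x − 16.394)² + (y + 42.511)² = 24.6734118343²
eq3: (x + 2.234)² + (y − 43.948)² = 101.5399114313²
eq3−eq2, eq3−eq1 (x²,y² cancel):
  37.256·x − 172.918·y = 9841.107259
  -50.934·x − 131.064·y = 4260.484000
det = 37.256·-131.064 − -172.918·-50.934 = -13690.325796
x = (9841.107259·-131.064 − -172.918·4260.484000) / -13690.325796 = 40.400829
y = (37.256·4260.484000 − 9841.107259·-50.934) / -13690.325796 = -48.207439

x=40.401 y=-48.207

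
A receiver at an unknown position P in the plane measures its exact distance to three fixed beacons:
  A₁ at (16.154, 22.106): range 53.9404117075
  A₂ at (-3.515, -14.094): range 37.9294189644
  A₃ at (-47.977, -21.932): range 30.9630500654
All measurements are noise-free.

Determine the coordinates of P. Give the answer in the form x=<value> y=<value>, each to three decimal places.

x=-35.443 y=6.381

eq1: (x − 16.154)² + (y − 22.106)² = 53.9404117075²
eq2: (x + 3.515)² + (y + 14.094)² = 37.9294189644²
eq3: (x + 47.977)² + (y + 21.932)² = 30.9630500654²
eq3−eq2, eq3−eq1 (x²,y² cancel):
  88.924·x + 15.676·y = -3051.739446
  128.262·x + 88.076·y = -3984.035747
det = 88.924·88.076 − 15.676·128.262 = 5821.435112
x = (-3051.739446·88.076 − 15.676·-3984.035747) / 5821.435112 = -35.443367
y = (88.924·-3984.035747 − -3051.739446·128.262) / 5821.435112 = 6.380868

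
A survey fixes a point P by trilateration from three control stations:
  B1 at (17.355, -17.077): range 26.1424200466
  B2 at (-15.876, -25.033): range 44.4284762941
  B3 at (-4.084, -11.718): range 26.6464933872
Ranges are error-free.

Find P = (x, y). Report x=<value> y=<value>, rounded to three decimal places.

eq1: (x − 17.355)² + (y + 17.077)² = 26.1424200466²
eq2: (x + 15.876)² + (y + 25.033)² = 44.4284762941²
eq3: (x + 4.084)² + (y + 11.718)² = 26.6464933872²
eq1−eq3, eq1−eq2 (x²,y² cancel):
  -42.878·x + 10.718·y = -465.438858
  -66.462·x − 15.912·y = -1004.584869
det = -42.878·-15.912 − 10.718·-66.462 = 1394.614452
x = (-465.438858·-15.912 − 10.718·-1004.584869) / 1394.614452 = 13.030988
y = (-42.878·-1004.584869 − -465.438858·-66.462) / 1394.614452 = 8.705340

x=13.031 y=8.705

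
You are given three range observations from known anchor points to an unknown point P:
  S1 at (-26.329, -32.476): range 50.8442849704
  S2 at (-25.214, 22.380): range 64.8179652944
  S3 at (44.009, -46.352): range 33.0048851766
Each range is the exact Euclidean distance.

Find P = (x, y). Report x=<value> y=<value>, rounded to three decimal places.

x=23.150 y=-20.774

eq1: (x + 26.329)² + (y + 32.476)² = 50.8442849704²
eq2: (x + 25.214)² + (y − 22.380)² = 64.8179652944²
eq3: (x − 44.009)² + (y + 46.352)² = 33.0048851766²
eq2−eq3, eq2−eq1 (x²,y² cancel):
  138.446·x − 137.464·y = 6060.735968
  -2.230·x − 109.712·y = 2227.523932
det = 138.446·-109.712 − -137.464·-2.230 = -15495.732272
x = (6060.735968·-109.712 − -137.464·2227.523932) / -15495.732272 = 23.150317
y = (138.446·2227.523932 − 6060.735968·-2.230) / -15495.732272 = -20.773928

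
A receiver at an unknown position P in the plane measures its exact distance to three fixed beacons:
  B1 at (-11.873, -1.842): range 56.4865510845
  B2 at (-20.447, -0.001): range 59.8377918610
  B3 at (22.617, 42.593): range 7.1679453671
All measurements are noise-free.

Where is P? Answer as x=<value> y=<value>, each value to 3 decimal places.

x=16.823 y=46.813

eq1: (x + 11.873)² + (y + 1.842)² = 56.4865510845²
eq2: (x + 20.447)² + (y + 0.001)² = 59.8377918610²
eq3: (x − 22.617)² + (y − 42.593)² = 7.1679453671²
eq3−eq2, eq3−eq1 (x²,y² cancel):
  -86.128·x − 85.188·y = -5436.794422
  -68.980·x − 88.870·y = -5320.682258
det = -86.128·-88.870 − -85.188·-68.980 = 1777.927120
x = (-5436.794422·-88.870 − -85.188·-5320.682258) / 1777.927120 = 16.822759
y = (-86.128·-5320.682258 − -5436.794422·-68.980) / 1777.927120 = 46.812741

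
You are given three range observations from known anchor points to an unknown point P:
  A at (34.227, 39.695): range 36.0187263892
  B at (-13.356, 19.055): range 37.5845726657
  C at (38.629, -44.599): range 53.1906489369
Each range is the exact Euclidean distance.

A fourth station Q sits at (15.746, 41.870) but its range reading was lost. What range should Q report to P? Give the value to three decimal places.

eq1: (x − 34.227)² + (y − 39.695)² = 36.0187263892²
eq2: (x + 13.356)² + (y − 19.055)² = 37.5845726657²
eq3: (x − 38.629)² + (y + 44.599)² = 53.1906489369²
eq1−eq3, eq1−eq2 (x²,y² cancel):
  8.804·x − 168.588·y = -797.806596
  -95.166·x − 41.280·y = -2320.956245
det = 8.804·-41.280 − -168.588·-95.166 = -16407.274728
x = (-797.806596·-41.280 − -168.588·-2320.956245) / -16407.274728 = 21.841038
y = (8.804·-2320.956245 − -797.806596·-95.166) / -16407.274728 = 5.872868
|P − Q| = √((21.841038 − 15.746)² + (5.872868 − 41.870)²) = 36.509492

36.509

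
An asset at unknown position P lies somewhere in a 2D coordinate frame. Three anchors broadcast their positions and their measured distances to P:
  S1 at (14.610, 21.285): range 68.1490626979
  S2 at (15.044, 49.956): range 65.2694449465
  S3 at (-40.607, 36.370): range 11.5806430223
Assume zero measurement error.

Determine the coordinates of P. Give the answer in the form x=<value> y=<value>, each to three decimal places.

x=-49.885 y=43.300

eq1: (x − 14.610)² + (y − 21.285)² = 68.1490626979²
eq2: (x − 15.044)² + (y − 49.956)² = 65.2694449465²
eq3: (x + 40.607)² + (y − 36.370)² = 11.5806430223²
eq3−eq1, eq3−eq2 (x²,y² cancel):
  110.434·x − 30.170·y = -6815.385478
  111.302·x + 27.172·y = -4375.770628
det = 110.434·27.172 − -30.170·111.302 = 6358.693988
x = (-6815.385478·27.172 − -30.170·-4375.770628) / 6358.693988 = -49.885189
y = (110.434·-4375.770628 − -6815.385478·111.302) / 6358.693988 = 43.300115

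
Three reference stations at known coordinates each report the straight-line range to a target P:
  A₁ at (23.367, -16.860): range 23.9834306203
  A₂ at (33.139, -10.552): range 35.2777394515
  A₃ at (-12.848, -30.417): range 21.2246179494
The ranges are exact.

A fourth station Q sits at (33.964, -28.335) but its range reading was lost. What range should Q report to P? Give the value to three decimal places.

26.993

eq1: (x − 23.367)² + (y + 16.860)² = 23.9834306203²
eq2: (x − 33.139)² + (y + 10.552)² = 35.2777394515²
eq3: (x + 12.848)² + (y + 30.417)² = 21.2246179494²
eq3−eq2, eq3−eq1 (x²,y² cancel):
  91.974·x + 39.730·y = -674.761462
  72.430·x + 27.114·y = -384.709241
det = 91.974·27.114 − 39.730·72.430 = -383.860864
x = (-674.761462·27.114 − 39.730·-384.709241) / -383.860864 = 7.843947
y = (91.974·-384.709241 − -674.761462·72.430) / -383.860864 = -35.142225
|P − Q| = √((7.843947 − 33.964)² + (-35.142225 − -28.335)²) = 26.992508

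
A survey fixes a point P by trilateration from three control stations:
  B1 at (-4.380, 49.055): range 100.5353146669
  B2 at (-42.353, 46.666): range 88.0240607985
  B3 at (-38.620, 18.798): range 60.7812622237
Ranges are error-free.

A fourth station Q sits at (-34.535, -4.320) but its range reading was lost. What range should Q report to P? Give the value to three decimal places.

39.479

eq1: (x + 4.380)² + (y − 49.055)² = 100.5353146669²
eq2: (x + 42.353)² + (y − 46.666)² = 88.0240607985²
eq3: (x + 38.620)² + (y − 18.798)² = 60.7812622237²
eq3−eq2, eq3−eq1 (x²,y² cancel):
  -7.466·x + 55.736·y = -1927.250481
  68.480·x + 60.514·y = -5832.279437
det = -7.466·60.514 − 55.736·68.480 = -4268.598804
x = (-1927.250481·60.514 − 55.736·-5832.279437) / -4268.598804 = -48.831549
y = (-7.466·-5832.279437 − -1927.250481·68.480) / -4268.598804 = -41.119327
|P − Q| = √((-48.831549 − -34.535)² + (-41.119327 − -4.320)²) = 39.478878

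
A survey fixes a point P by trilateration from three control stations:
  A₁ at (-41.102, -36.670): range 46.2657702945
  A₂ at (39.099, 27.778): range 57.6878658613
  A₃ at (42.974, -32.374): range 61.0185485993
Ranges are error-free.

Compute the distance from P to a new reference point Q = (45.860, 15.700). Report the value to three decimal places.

eq1: (x + 41.102)² + (y + 36.670)² = 46.2657702945²
eq2: (x − 39.099)² + (y − 27.778)² = 57.6878658613²
eq3: (x − 42.974)² + (y + 32.374)² = 61.0185485993²
eq2−eq3, eq2−eq1 (x²,y² cancel):
  7.750·x − 120.304·y = 199.118061
  -160.402·x − 128.896·y = 1921.082586
det = 7.750·-128.896 − -120.304·-160.402 = -20295.946208
x = (199.118061·-128.896 − -120.304·1921.082586) / -20295.946208 = -10.122632
y = (7.750·1921.082586 − 199.118061·-160.402) / -20295.946208 = -2.307226
|P − Q| = √((-10.122632 − 45.860)² + (-2.307226 − 15.700)²) = 58.807442

58.807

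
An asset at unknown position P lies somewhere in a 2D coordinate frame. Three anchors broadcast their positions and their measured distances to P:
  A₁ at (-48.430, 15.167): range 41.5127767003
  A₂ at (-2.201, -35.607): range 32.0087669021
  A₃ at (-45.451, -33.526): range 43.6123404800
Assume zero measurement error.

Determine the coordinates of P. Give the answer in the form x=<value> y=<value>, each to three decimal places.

eq1: (x + 48.430)² + (y − 15.167)² = 41.5127767003²
eq2: (x + 2.201)² + (y + 35.607)² = 32.0087669021²
eq3: (x + 45.451)² + (y + 33.526)² = 43.6123404800²
eq2−eq1, eq2−eq3 (x²,y² cancel):
  -92.458·x + 101.548·y = 604.050468
  -86.500·x + 4.162·y = 1039.608143
det = -92.458·4.162 − 101.548·-86.500 = 8399.091804
x = (604.050468·4.162 − 101.548·1039.608143) / 8399.091804 = -12.269906
y = (-92.458·1039.608143 − 604.050468·-86.500) / 8399.091804 = -5.223151

x=-12.270 y=-5.223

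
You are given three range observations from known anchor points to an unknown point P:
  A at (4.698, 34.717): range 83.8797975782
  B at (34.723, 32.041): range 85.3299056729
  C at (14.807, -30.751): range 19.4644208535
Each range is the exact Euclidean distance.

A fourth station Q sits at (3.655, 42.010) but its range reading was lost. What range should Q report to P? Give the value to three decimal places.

91.214

eq1: (x − 4.698)² + (y − 34.717)² = 83.8797975782²
eq2: (x − 34.723)² + (y − 32.041)² = 85.3299056729²
eq3: (x − 14.807)² + (y + 30.751)² = 19.4644208535²
eq3−eq2, eq3−eq1 (x²,y² cancel):
  39.832·x + 125.584·y = -5834.887963
  -20.218·x + 130.936·y = -6594.486720
det = 39.832·130.936 − 125.584·-20.218 = 7754.500064
x = (-5834.887963·130.936 − 125.584·-6594.486720) / 7754.500064 = 8.274567
y = (39.832·-6594.486720 − -5834.887963·-20.218) / 7754.500064 = -49.086512
|P − Q| = √((8.274567 − 3.655)² + (-49.086512 − 42.010)²) = 91.213567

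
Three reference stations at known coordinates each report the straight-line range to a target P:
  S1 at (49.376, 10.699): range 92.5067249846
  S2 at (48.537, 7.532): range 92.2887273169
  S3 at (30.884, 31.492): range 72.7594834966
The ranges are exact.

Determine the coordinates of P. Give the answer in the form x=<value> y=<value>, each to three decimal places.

eq1: (x − 49.376)² + (y − 10.699)² = 92.5067249846²
eq2: (x − 48.537)² + (y − 7.532)² = 92.2887273169²
eq3: (x − 30.884)² + (y − 31.492)² = 72.7594834966²
eq3−eq2, eq3−eq1 (x²,y² cancel):
  35.306·x − 47.920·y = -2756.262878
  36.984·x − 41.586·y = -2656.661272
det = 35.306·-41.586 − -47.920·36.984 = 304.037964
x = (-2756.262878·-41.586 − -47.920·-2656.661272) / 304.037964 = -41.722619
y = (35.306·-2656.661272 − -2756.262878·36.984) / 304.037964 = 26.778049

x=-41.723 y=26.778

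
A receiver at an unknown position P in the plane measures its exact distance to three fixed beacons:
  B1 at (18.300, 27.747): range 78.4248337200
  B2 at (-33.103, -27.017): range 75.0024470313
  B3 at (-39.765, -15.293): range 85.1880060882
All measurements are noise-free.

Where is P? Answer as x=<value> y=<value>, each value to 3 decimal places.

eq1: (x − 18.300)² + (y − 27.747)² = 78.4248337200²
eq2: (x + 33.103)² + (y + 27.017)² = 75.0024470313²
eq3: (x + 39.765)² + (y + 15.293)² = 85.1880060882²
eq2−eq3, eq2−eq1 (x²,y² cancel):
  -13.324·x + 23.448·y = -1642.225145
  102.806·x + 109.528·y = -1246.028372
det = -13.324·109.528 − 23.448·102.806 = -3869.946160
x = (-1642.225145·109.528 − 23.448·-1246.028372) / -3869.946160 = 38.928904
y = (-13.324·-1246.028372 − -1642.225145·102.806) / -3869.946160 = -47.916088

x=38.929 y=-47.916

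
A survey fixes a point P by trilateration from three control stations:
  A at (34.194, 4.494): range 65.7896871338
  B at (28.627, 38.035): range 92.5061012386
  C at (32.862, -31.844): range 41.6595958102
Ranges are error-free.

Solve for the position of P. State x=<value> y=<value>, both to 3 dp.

eq1: (x − 34.194)² + (y − 4.494)² = 65.7896871338²
eq2: (x − 28.627)² + (y − 38.035)² = 92.5061012386²
eq3: (x − 32.862)² + (y + 31.844)² = 41.6595958102²
eq1−eq2, eq1−eq3 (x²,y² cancel):
  -11.134·x + 67.082·y = -3152.355151
  -2.664·x − 72.676·y = 3497.286718
det = -11.134·-72.676 − 67.082·-2.664 = 987.881032
x = (-3152.355151·-72.676 − 67.082·3497.286718) / 987.881032 = -5.571951
y = (-11.134·3497.286718 − -3152.355151·-2.664) / 987.881032 = -47.917374

x=-5.572 y=-47.917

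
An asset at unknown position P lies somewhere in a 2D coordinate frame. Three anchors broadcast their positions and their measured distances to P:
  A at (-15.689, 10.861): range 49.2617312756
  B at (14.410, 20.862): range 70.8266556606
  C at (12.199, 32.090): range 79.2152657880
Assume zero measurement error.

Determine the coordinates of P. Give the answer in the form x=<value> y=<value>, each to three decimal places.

x=-25.991 y=-37.311

eq1: (x + 15.689)² + (y − 10.861)² = 49.2617312756²
eq2: (x − 14.410)² + (y − 20.862)² = 70.8266556606²
eq3: (x − 12.199)² + (y − 32.090)² = 79.2152657880²
eq2−eq1, eq2−eq3 (x²,y² cancel):
  -60.198·x − 20.002·y = 2310.931882
  -4.422·x + 22.456·y = -722.930625
det = -60.198·22.456 − -20.002·-4.422 = -1440.255132
x = (2310.931882·22.456 − -20.002·-722.930625) / -1440.255132 = -25.991387
y = (-60.198·-722.930625 − 2310.931882·-4.422) / -1440.255132 = -37.311388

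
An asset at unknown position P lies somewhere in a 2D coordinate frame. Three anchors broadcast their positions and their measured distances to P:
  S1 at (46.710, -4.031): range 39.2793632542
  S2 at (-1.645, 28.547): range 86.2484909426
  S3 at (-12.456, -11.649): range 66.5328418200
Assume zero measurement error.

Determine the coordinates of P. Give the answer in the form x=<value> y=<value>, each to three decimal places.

eq1: (x − 46.710)² + (y + 4.031)² = 39.2793632542²
eq2: (x + 1.645)² + (y − 28.547)² = 86.2484909426²
eq3: (x + 12.456)² + (y + 11.649)² = 66.5328418200²
eq3−eq2, eq3−eq1 (x²,y² cancel):
  21.622·x + 80.392·y = -2485.397052
  118.332·x + 15.236·y = 4790.972587
det = 21.622·15.236 − 80.392·118.332 = -9183.513352
x = (-2485.397052·15.236 − 80.392·4790.972587) / -9183.513352 = 46.063349
y = (21.622·4790.972587 − -2485.397052·118.332) / -9183.513352 = -43.305040

x=46.063 y=-43.305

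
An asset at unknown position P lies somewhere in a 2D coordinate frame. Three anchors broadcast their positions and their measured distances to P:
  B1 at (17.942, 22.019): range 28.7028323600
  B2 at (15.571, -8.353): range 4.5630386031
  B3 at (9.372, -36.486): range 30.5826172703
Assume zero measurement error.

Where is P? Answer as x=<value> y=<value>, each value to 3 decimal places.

x=11.668 y=-5.990

eq1: (x − 17.942)² + (y − 22.019)² = 28.7028323600²
eq2: (x − 15.571)² + (y + 8.353)² = 4.5630386031²
eq3: (x − 9.372)² + (y + 36.486)² = 30.5826172703²
eq2−eq3, eq2−eq1 (x²,y² cancel):
  -12.398·x − 56.266·y = 192.358772
  4.742·x + 60.744·y = -308.508189
det = -12.398·60.744 − -56.266·4.742 = -486.290740
x = (192.358772·60.744 − -56.266·-308.508189) / -486.290740 = 11.667671
y = (-12.398·-308.508189 − 192.358772·4.742) / -486.290740 = -5.989666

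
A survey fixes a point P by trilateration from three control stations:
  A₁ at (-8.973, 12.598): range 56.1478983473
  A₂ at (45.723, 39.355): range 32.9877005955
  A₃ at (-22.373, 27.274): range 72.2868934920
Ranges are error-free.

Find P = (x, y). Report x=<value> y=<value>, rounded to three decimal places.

eq1: (x + 8.973)² + (y − 12.598)² = 56.1478983473²
eq2: (x − 45.723)² + (y − 39.355)² = 32.9877005955²
eq3: (x + 22.373)² + (y − 27.274)² = 72.2868934920²
eq2−eq3, eq2−eq1 (x²,y² cancel):
  -136.192·x − 24.162·y = -6532.193129
  -109.392·x − 53.514·y = -5464.582519
det = -136.192·-53.514 − -24.162·-109.392 = 4645.049184
x = (-6532.193129·-53.514 − -24.162·-5464.582519) / 4645.049184 = 46.830191
y = (-136.192·-5464.582519 − -6532.193129·-109.392) / 4645.049184 = 6.385885

x=46.830 y=6.386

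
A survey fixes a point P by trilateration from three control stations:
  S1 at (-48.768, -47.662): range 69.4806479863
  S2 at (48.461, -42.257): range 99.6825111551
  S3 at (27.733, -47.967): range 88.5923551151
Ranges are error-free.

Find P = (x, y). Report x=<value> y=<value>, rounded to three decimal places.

eq1: (x + 48.768)² + (y + 47.662)² = 69.4806479863²
eq2: (x − 48.461)² + (y + 42.257)² = 99.6825111551²
eq3: (x − 27.733)² + (y + 47.967)² = 88.5923551151²
eq1−eq3, eq1−eq2 (x²,y² cancel):
  153.002·x − 0.610·y = -4601.076630
  194.458·x + 10.810·y = -5624.904084
det = 153.002·10.810 − -0.610·194.458 = 1772.571000
x = (-4601.076630·10.810 − -0.610·-5624.904084) / 1772.571000 = -29.995317
y = (153.002·-5624.904084 − -4601.076630·194.458) / 1772.571000 = 19.234538

x=-29.995 y=19.235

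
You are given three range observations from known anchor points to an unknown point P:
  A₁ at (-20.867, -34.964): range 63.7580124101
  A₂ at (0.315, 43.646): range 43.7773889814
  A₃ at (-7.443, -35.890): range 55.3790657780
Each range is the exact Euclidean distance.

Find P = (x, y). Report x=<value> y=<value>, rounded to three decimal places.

x=26.037 y=8.222

eq1: (x + 20.867)² + (y + 34.964)² = 63.7580124101²
eq2: (x − 0.315)² + (y − 43.646)² = 43.7773889814²
eq3: (x + 7.443)² + (y + 35.890)² = 55.3790657780²
eq2−eq1, eq2−eq3 (x²,y² cancel):
  -42.364·x − 157.220·y = -2395.783916
  -15.516·x − 159.072·y = -1711.963332
det = -42.364·-159.072 − -157.220·-15.516 = 4299.500688
x = (-2395.783916·-159.072 − -157.220·-1711.963332) / 4299.500688 = 26.037271
y = (-42.364·-1711.963332 − -2395.783916·-15.516) / 4299.500688 = 8.222497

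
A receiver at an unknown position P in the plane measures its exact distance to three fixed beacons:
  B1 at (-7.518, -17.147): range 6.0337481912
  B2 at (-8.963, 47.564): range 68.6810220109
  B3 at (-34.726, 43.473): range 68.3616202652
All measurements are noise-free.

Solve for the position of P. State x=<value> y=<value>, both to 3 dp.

x=-12.124 y=-21.044

eq1: (x + 7.518)² + (y + 17.147)² = 6.0337481912²
eq2: (x + 8.963)² + (y − 47.564)² = 68.6810220109²
eq3: (x + 34.726)² + (y − 43.473)² = 68.3616202652²
eq1−eq2, eq1−eq3 (x²,y² cancel):
  -2.890·x + 129.422·y = -2688.547135
  -54.416·x + 121.240·y = -1891.648136
det = -2.890·121.240 − 129.422·-54.416 = 6692.243952
x = (-2688.547135·121.240 − 129.422·-1891.648136) / 6692.243952 = -12.124270
y = (-2.890·-1891.648136 − -2688.547135·-54.416) / 6692.243952 = -21.044230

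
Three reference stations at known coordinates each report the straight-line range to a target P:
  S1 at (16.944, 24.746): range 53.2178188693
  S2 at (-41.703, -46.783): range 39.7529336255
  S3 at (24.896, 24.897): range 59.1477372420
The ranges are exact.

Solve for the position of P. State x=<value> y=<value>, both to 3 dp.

eq1: (x − 16.944)² + (y − 24.746)² = 53.2178188693²
eq2: (x + 41.703)² + (y + 46.783)² = 39.7529336255²
eq3: (x − 24.896)² + (y − 24.897)² = 59.1477372420²
eq1−eq3, eq1−eq2 (x²,y² cancel):
  15.904·x + 0.302·y = -326.110803
  -117.294·x − 143.058·y = 4280.166159
det = 15.904·-143.058 − 0.302·-117.294 = -2239.771644
x = (-326.110803·-143.058 − 0.302·4280.166159) / -2239.771644 = -20.252131
y = (15.904·4280.166159 − -326.110803·-117.294) / -2239.771644 = -13.314269

x=-20.252 y=-13.314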